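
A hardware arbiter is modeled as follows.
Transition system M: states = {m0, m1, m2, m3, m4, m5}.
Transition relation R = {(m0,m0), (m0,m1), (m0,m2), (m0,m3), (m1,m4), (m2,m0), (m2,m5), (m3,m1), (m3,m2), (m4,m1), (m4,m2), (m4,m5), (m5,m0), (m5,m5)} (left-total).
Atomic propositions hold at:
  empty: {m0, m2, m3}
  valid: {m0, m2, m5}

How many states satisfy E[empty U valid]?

4

E[empty U valid]: least fixpoint, start Z0 = Sat(valid) = {m0, m2, m5}, add states in Sat(empty) with some successor in Z. Z1 = {m0, m2, m3, m5}; fixed.
Sat(E[empty U valid]) = {m0, m2, m3, m5}
|Sat(E[empty U valid])| = |{m0, m2, m3, m5}| = 4.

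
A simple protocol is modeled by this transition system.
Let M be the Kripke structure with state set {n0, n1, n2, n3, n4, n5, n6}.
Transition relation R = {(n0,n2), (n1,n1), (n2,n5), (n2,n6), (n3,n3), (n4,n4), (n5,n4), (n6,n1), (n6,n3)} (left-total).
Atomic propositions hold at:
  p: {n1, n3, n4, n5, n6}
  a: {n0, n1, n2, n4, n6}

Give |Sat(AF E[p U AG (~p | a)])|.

6

Sat(~p) = {n0, n2}
Sat(~p | a) = {n0, n1, n2, n4, n6}
AG (~p | a): greatest fixpoint, start Z0 = {n0, n1, n2, n4, n6}, keep only states in Sat with every successor in Z. Z1 = {n0, n1, n4}; Z2 = {n1, n4}; fixed.
Sat(AG (~p | a)) = {n1, n4}
E[p U AG (~p | a)]: least fixpoint, start Z0 = Sat(AG (~p | a)) = {n1, n4}, add states in Sat(p) with some successor in Z. Z1 = {n1, n4, n5, n6}; fixed.
Sat(E[p U AG (~p | a)]) = {n1, n4, n5, n6}
AF E[p U AG (~p | a)]: least fixpoint, start Z0 = {n1, n4, n5, n6}, add states with every successor in Z. Z1 = {n1, n2, n4, n5, n6}; Z2 = {n0, n1, n2, n4, n5, n6}; fixed.
Sat(AF E[p U AG (~p | a)]) = {n0, n1, n2, n4, n5, n6}
|Sat(AF E[p U AG (~p | a)])| = |{n0, n1, n2, n4, n5, n6}| = 6.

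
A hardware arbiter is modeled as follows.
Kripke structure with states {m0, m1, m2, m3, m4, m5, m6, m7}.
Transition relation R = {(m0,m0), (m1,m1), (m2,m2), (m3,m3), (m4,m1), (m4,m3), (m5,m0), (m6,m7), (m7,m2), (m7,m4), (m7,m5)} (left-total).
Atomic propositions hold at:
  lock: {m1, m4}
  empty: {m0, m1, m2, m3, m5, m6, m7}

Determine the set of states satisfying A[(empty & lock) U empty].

Sat(empty & lock) = {m1}
A[(empty & lock) U empty]: least fixpoint, start Z0 = Sat(empty) = {m0, m1, m2, m3, m5, m6, m7}, add states in Sat(empty & lock) with every successor in Z. Already a fixed point.
Sat(A[(empty & lock) U empty]) = {m0, m1, m2, m3, m5, m6, m7}

{m0, m1, m2, m3, m5, m6, m7}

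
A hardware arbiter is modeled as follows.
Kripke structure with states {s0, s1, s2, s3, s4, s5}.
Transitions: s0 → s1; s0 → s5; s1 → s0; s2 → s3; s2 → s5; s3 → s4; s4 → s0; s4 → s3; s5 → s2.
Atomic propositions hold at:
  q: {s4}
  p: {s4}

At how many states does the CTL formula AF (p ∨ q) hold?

2

Sat(p ∨ q) = {s4}
AF (p ∨ q): least fixpoint, start Z0 = {s4}, add states with every successor in Z. Z1 = {s3, s4}; fixed.
Sat(AF (p ∨ q)) = {s3, s4}
|Sat(AF (p ∨ q))| = |{s3, s4}| = 2.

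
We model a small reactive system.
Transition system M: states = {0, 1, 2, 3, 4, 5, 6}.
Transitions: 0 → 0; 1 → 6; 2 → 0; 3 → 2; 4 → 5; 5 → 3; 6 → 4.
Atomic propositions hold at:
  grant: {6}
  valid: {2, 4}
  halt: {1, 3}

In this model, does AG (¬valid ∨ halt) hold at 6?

No

Sat(¬valid) = {0, 1, 3, 5, 6}
Sat(¬valid ∨ halt) = {0, 1, 3, 5, 6}
AG (¬valid ∨ halt): greatest fixpoint, start Z0 = {0, 1, 3, 5, 6}, keep only states in Sat with every successor in Z. Z1 = {0, 1, 5}; Z2 = {0}; fixed.
Sat(AG (¬valid ∨ halt)) = {0}
6 ∉ Sat(AG (¬valid ∨ halt)) = {0}, so the formula does not hold at 6.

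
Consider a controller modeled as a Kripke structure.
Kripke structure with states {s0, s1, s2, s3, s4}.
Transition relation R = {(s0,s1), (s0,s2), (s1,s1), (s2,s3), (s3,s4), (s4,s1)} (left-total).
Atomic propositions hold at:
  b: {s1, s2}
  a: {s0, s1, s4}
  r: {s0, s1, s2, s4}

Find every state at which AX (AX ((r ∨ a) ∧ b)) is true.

{s1, s3, s4}

Sat(r ∨ a) = {s0, s1, s2, s4}
Sat((r ∨ a) ∧ b) = {s1, s2}
Sat(AX ((r ∨ a) ∧ b)) = {s : every successor in {s1, s2}} = {s0, s1, s4}
Sat(AX (AX ((r ∨ a) ∧ b))) = {s : every successor in {s0, s1, s4}} = {s1, s3, s4}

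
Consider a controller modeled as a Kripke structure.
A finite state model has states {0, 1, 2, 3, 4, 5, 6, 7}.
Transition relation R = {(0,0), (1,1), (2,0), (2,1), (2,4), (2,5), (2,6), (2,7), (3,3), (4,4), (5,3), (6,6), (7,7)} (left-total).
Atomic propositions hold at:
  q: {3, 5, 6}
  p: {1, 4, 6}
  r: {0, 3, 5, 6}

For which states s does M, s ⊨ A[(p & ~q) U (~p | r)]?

Sat(~q) = {0, 1, 2, 4, 7}
Sat(p & ~q) = {1, 4}
Sat(~p) = {0, 2, 3, 5, 7}
Sat(~p | r) = {0, 2, 3, 5, 6, 7}
A[(p & ~q) U (~p | r)]: least fixpoint, start Z0 = Sat((~p | r)) = {0, 2, 3, 5, 6, 7}, add states in Sat(p & ~q) with every successor in Z. Already a fixed point.
Sat(A[(p & ~q) U (~p | r)]) = {0, 2, 3, 5, 6, 7}

{0, 2, 3, 5, 6, 7}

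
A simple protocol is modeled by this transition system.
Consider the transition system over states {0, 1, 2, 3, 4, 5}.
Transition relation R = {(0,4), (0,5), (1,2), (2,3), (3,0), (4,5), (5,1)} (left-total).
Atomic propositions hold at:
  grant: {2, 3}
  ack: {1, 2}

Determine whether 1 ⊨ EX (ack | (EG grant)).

Yes

EG grant: greatest fixpoint, start Z0 = {2, 3}, keep only states in Sat with some successor in Z. Z1 = {2}; Z2 = ∅; fixed.
Sat(EG grant) = ∅
Sat(ack | (EG grant)) = {1, 2}
Sat(EX (ack | (EG grant))) = {s : some successor in {1, 2}} = {1, 5}
1 ∈ Sat(EX (ack | (EG grant))) = {1, 5}, so the formula holds at 1.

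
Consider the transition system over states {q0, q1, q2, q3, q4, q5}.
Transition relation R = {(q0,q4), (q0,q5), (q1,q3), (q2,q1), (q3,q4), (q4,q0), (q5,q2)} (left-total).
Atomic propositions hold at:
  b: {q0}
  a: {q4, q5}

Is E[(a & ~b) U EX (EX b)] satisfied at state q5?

Sat(~b) = {q1, q2, q3, q4, q5}
Sat(a & ~b) = {q4, q5}
Sat(EX b) = {s : some successor in {q0}} = {q4}
Sat(EX (EX b)) = {s : some successor in {q4}} = {q0, q3}
E[(a & ~b) U EX (EX b)]: least fixpoint, start Z0 = Sat(EX (EX b)) = {q0, q3}, add states in Sat(a & ~b) with some successor in Z. Z1 = {q0, q3, q4}; fixed.
Sat(E[(a & ~b) U EX (EX b)]) = {q0, q3, q4}
q5 ∉ Sat(E[(a & ~b) U EX (EX b)]) = {q0, q3, q4}, so the formula does not hold at q5.

No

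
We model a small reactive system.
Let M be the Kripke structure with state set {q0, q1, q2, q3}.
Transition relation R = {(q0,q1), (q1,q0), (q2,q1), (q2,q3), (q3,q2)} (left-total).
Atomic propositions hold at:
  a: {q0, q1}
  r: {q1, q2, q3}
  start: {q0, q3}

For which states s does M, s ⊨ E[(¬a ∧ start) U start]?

{q0, q3}

Sat(¬a) = {q2, q3}
Sat(¬a ∧ start) = {q3}
E[(¬a ∧ start) U start]: least fixpoint, start Z0 = Sat(start) = {q0, q3}, add states in Sat(¬a ∧ start) with some successor in Z. Already a fixed point.
Sat(E[(¬a ∧ start) U start]) = {q0, q3}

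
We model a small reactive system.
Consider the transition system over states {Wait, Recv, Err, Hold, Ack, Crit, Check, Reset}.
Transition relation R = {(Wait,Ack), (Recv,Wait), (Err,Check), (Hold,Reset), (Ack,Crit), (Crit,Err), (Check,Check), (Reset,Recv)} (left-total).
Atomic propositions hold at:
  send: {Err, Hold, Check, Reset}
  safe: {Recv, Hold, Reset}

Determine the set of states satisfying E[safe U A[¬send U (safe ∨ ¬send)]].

{Wait, Recv, Hold, Ack, Crit, Reset}

Sat(¬send) = {Wait, Recv, Ack, Crit}
Sat(safe ∨ ¬send) = {Wait, Recv, Hold, Ack, Crit, Reset}
A[¬send U (safe ∨ ¬send)]: least fixpoint, start Z0 = Sat((safe ∨ ¬send)) = {Wait, Recv, Hold, Ack, Crit, Reset}, add states in Sat(¬send) with every successor in Z. Already a fixed point.
Sat(A[¬send U (safe ∨ ¬send)]) = {Wait, Recv, Hold, Ack, Crit, Reset}
E[safe U A[¬send U (safe ∨ ¬send)]]: least fixpoint, start Z0 = Sat(A[¬send U (safe ∨ ¬send)]) = {Wait, Recv, Hold, Ack, Crit, Reset}, add states in Sat(safe) with some successor in Z. Already a fixed point.
Sat(E[safe U A[¬send U (safe ∨ ¬send)]]) = {Wait, Recv, Hold, Ack, Crit, Reset}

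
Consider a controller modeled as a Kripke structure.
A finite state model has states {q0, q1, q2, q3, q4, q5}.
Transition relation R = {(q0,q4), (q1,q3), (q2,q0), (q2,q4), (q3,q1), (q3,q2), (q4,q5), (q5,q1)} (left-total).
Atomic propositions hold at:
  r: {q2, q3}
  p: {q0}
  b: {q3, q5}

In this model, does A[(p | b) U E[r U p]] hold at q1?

No

Sat(p | b) = {q0, q3, q5}
E[r U p]: least fixpoint, start Z0 = Sat(p) = {q0}, add states in Sat(r) with some successor in Z. Z1 = {q0, q2}; Z2 = {q0, q2, q3}; fixed.
Sat(E[r U p]) = {q0, q2, q3}
A[(p | b) U E[r U p]]: least fixpoint, start Z0 = Sat(E[r U p]) = {q0, q2, q3}, add states in Sat(p | b) with every successor in Z. Already a fixed point.
Sat(A[(p | b) U E[r U p]]) = {q0, q2, q3}
q1 ∉ Sat(A[(p | b) U E[r U p]]) = {q0, q2, q3}, so the formula does not hold at q1.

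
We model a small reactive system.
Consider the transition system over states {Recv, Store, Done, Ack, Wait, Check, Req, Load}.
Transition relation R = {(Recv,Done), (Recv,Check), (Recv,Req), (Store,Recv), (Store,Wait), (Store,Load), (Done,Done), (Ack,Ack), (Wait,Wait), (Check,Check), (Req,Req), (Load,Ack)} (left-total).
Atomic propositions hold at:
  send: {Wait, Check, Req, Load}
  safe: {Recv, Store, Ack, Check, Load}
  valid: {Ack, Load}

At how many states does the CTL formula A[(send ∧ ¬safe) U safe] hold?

Sat(¬safe) = {Done, Wait, Req}
Sat(send ∧ ¬safe) = {Wait, Req}
A[(send ∧ ¬safe) U safe]: least fixpoint, start Z0 = Sat(safe) = {Recv, Store, Ack, Check, Load}, add states in Sat(send ∧ ¬safe) with every successor in Z. Already a fixed point.
Sat(A[(send ∧ ¬safe) U safe]) = {Recv, Store, Ack, Check, Load}
|Sat(A[(send ∧ ¬safe) U safe])| = |{Recv, Store, Ack, Check, Load}| = 5.

5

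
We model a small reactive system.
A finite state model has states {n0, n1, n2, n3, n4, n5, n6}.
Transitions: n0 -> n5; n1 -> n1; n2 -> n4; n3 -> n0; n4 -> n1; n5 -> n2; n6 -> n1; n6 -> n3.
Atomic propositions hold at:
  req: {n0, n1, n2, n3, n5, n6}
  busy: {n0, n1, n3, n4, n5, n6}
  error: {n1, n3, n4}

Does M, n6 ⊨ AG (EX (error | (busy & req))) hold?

No

Sat(busy & req) = {n0, n1, n3, n5, n6}
Sat(error | (busy & req)) = {n0, n1, n3, n4, n5, n6}
Sat(EX (error | (busy & req))) = {s : some successor in {n0, n1, n3, n4, n5, n6}} = {n0, n1, n2, n3, n4, n6}
AG (EX (error | (busy & req))): greatest fixpoint, start Z0 = {n0, n1, n2, n3, n4, n6}, keep only states in Sat with every successor in Z. Z1 = {n1, n2, n3, n4, n6}; Z2 = {n1, n2, n4, n6}; Z3 = {n1, n2, n4}; fixed.
Sat(AG (EX (error | (busy & req)))) = {n1, n2, n4}
n6 ∉ Sat(AG (EX (error | (busy & req)))) = {n1, n2, n4}, so the formula does not hold at n6.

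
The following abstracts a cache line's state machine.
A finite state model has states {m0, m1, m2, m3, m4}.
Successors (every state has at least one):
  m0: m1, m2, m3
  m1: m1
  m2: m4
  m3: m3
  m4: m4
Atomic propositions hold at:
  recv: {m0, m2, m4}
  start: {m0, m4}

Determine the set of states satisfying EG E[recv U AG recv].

{m0, m2, m4}

AG recv: greatest fixpoint, start Z0 = {m0, m2, m4}, keep only states in Sat with every successor in Z. Z1 = {m2, m4}; fixed.
Sat(AG recv) = {m2, m4}
E[recv U AG recv]: least fixpoint, start Z0 = Sat(AG recv) = {m2, m4}, add states in Sat(recv) with some successor in Z. Z1 = {m0, m2, m4}; fixed.
Sat(E[recv U AG recv]) = {m0, m2, m4}
EG E[recv U AG recv]: greatest fixpoint, start Z0 = {m0, m2, m4}, keep only states in Sat with some successor in Z. Already a fixed point.
Sat(EG E[recv U AG recv]) = {m0, m2, m4}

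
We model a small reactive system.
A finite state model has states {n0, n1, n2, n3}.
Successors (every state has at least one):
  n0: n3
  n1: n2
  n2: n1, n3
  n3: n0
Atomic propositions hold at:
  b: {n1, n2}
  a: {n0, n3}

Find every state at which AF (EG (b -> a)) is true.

Sat(b -> a) = {n0, n3}
EG (b -> a): greatest fixpoint, start Z0 = {n0, n3}, keep only states in Sat with some successor in Z. Already a fixed point.
Sat(EG (b -> a)) = {n0, n3}
AF (EG (b -> a)): least fixpoint, start Z0 = {n0, n3}, add states with every successor in Z. Already a fixed point.
Sat(AF (EG (b -> a))) = {n0, n3}

{n0, n3}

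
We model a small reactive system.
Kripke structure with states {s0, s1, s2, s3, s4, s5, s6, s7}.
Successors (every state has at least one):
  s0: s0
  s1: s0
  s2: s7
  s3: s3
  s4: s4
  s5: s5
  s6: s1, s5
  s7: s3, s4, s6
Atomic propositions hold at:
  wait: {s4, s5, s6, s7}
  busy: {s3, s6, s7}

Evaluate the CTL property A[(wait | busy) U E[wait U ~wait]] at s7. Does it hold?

Yes

Sat(wait | busy) = {s3, s4, s5, s6, s7}
Sat(~wait) = {s0, s1, s2, s3}
E[wait U ~wait]: least fixpoint, start Z0 = Sat(~wait) = {s0, s1, s2, s3}, add states in Sat(wait) with some successor in Z. Z1 = {s0, s1, s2, s3, s6, s7}; fixed.
Sat(E[wait U ~wait]) = {s0, s1, s2, s3, s6, s7}
A[(wait | busy) U E[wait U ~wait]]: least fixpoint, start Z0 = Sat(E[wait U ~wait]) = {s0, s1, s2, s3, s6, s7}, add states in Sat(wait | busy) with every successor in Z. Already a fixed point.
Sat(A[(wait | busy) U E[wait U ~wait]]) = {s0, s1, s2, s3, s6, s7}
s7 ∈ Sat(A[(wait | busy) U E[wait U ~wait]]) = {s0, s1, s2, s3, s6, s7}, so the formula holds at s7.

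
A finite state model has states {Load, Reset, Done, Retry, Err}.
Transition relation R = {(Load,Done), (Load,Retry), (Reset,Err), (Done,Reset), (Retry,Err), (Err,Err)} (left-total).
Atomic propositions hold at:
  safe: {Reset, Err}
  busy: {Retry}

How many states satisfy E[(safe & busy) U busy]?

Sat(safe & busy) = ∅
E[(safe & busy) U busy]: least fixpoint, start Z0 = Sat(busy) = {Retry}, add states in Sat(safe & busy) with some successor in Z. Already a fixed point.
Sat(E[(safe & busy) U busy]) = {Retry}
|Sat(E[(safe & busy) U busy])| = |{Retry}| = 1.

1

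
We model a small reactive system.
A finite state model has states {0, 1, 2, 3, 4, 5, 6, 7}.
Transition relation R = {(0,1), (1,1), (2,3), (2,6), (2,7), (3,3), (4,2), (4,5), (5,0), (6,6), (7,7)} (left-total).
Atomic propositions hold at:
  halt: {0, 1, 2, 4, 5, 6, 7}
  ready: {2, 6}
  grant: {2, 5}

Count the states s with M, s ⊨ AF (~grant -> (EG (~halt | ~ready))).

Sat(~grant) = {0, 1, 3, 4, 6, 7}
Sat(~halt) = {3}
Sat(~ready) = {0, 1, 3, 4, 5, 7}
Sat(~halt | ~ready) = {0, 1, 3, 4, 5, 7}
EG (~halt | ~ready): greatest fixpoint, start Z0 = {0, 1, 3, 4, 5, 7}, keep only states in Sat with some successor in Z. Already a fixed point.
Sat(EG (~halt | ~ready)) = {0, 1, 3, 4, 5, 7}
Sat(~grant -> (EG (~halt | ~ready))) = {0, 1, 2, 3, 4, 5, 7}
AF (~grant -> (EG (~halt | ~ready))): least fixpoint, start Z0 = {0, 1, 2, 3, 4, 5, 7}, add states with every successor in Z. Already a fixed point.
Sat(AF (~grant -> (EG (~halt | ~ready)))) = {0, 1, 2, 3, 4, 5, 7}
|Sat(AF (~grant -> (EG (~halt | ~ready))))| = |{0, 1, 2, 3, 4, 5, 7}| = 7.

7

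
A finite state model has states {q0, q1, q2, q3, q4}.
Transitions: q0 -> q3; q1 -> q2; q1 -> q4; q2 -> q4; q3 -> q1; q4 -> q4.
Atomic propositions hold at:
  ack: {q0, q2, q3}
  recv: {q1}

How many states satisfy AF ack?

AF ack: least fixpoint, start Z0 = {q0, q2, q3}, add states with every successor in Z. Already a fixed point.
Sat(AF ack) = {q0, q2, q3}
|Sat(AF ack)| = |{q0, q2, q3}| = 3.

3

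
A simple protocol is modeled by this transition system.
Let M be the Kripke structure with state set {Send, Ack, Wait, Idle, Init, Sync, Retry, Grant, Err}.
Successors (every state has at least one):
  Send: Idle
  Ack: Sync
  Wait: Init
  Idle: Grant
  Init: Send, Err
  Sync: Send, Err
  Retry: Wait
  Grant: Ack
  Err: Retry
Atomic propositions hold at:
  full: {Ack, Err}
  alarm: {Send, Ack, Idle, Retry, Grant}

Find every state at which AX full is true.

{Grant}

Sat(AX full) = {s : every successor in {Ack, Err}} = {Grant}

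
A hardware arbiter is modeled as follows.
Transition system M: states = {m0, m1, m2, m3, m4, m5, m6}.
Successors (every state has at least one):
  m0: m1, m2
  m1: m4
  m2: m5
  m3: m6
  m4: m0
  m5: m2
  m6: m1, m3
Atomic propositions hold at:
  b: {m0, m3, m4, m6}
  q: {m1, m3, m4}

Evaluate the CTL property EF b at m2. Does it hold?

EF b: least fixpoint, start Z0 = {m0, m3, m4, m6}, add states with some successor in Z. Z1 = {m0, m1, m3, m4, m6}; fixed.
Sat(EF b) = {m0, m1, m3, m4, m6}
m2 ∉ Sat(EF b) = {m0, m1, m3, m4, m6}, so the formula does not hold at m2.

No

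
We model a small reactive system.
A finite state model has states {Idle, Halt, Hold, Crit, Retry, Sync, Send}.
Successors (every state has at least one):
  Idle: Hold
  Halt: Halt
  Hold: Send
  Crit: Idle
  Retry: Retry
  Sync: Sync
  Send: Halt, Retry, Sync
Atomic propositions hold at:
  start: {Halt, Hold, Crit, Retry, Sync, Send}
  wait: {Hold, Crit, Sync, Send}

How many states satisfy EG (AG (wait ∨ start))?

Sat(wait ∨ start) = {Halt, Hold, Crit, Retry, Sync, Send}
AG (wait ∨ start): greatest fixpoint, start Z0 = {Halt, Hold, Crit, Retry, Sync, Send}, keep only states in Sat with every successor in Z. Z1 = {Halt, Hold, Retry, Sync, Send}; fixed.
Sat(AG (wait ∨ start)) = {Halt, Hold, Retry, Sync, Send}
EG (AG (wait ∨ start)): greatest fixpoint, start Z0 = {Halt, Hold, Retry, Sync, Send}, keep only states in Sat with some successor in Z. Already a fixed point.
Sat(EG (AG (wait ∨ start))) = {Halt, Hold, Retry, Sync, Send}
|Sat(EG (AG (wait ∨ start)))| = |{Halt, Hold, Retry, Sync, Send}| = 5.

5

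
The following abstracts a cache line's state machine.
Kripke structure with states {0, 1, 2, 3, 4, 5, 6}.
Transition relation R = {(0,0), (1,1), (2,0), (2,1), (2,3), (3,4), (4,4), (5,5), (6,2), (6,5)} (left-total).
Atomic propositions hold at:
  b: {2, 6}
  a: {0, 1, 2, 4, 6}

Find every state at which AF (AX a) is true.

{0, 1, 2, 3, 4}

Sat(AX a) = {s : every successor in {0, 1, 2, 4, 6}} = {0, 1, 3, 4}
AF (AX a): least fixpoint, start Z0 = {0, 1, 3, 4}, add states with every successor in Z. Z1 = {0, 1, 2, 3, 4}; fixed.
Sat(AF (AX a)) = {0, 1, 2, 3, 4}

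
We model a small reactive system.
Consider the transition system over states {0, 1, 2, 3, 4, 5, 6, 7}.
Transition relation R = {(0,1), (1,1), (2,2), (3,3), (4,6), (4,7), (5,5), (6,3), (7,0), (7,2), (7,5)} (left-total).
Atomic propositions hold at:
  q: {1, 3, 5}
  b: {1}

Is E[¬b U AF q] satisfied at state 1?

Yes

Sat(¬b) = {0, 2, 3, 4, 5, 6, 7}
AF q: least fixpoint, start Z0 = {1, 3, 5}, add states with every successor in Z. Z1 = {0, 1, 3, 5, 6}; fixed.
Sat(AF q) = {0, 1, 3, 5, 6}
E[¬b U AF q]: least fixpoint, start Z0 = Sat(AF q) = {0, 1, 3, 5, 6}, add states in Sat(¬b) with some successor in Z. Z1 = {0, 1, 3, 4, 5, 6, 7}; fixed.
Sat(E[¬b U AF q]) = {0, 1, 3, 4, 5, 6, 7}
1 ∈ Sat(E[¬b U AF q]) = {0, 1, 3, 4, 5, 6, 7}, so the formula holds at 1.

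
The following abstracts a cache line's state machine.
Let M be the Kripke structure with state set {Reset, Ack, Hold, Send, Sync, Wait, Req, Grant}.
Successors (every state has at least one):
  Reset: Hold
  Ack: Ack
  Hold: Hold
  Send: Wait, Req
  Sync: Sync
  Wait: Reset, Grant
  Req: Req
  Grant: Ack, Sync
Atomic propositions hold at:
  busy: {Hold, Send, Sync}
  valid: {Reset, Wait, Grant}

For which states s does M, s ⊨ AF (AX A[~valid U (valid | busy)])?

{Reset, Hold, Sync, Wait}

Sat(~valid) = {Ack, Hold, Send, Sync, Req}
Sat(valid | busy) = {Reset, Hold, Send, Sync, Wait, Grant}
A[~valid U (valid | busy)]: least fixpoint, start Z0 = Sat((valid | busy)) = {Reset, Hold, Send, Sync, Wait, Grant}, add states in Sat(~valid) with every successor in Z. Already a fixed point.
Sat(A[~valid U (valid | busy)]) = {Reset, Hold, Send, Sync, Wait, Grant}
Sat(AX A[~valid U (valid | busy)]) = {s : every successor in {Reset, Hold, Send, Sync, Wait, Grant}} = {Reset, Hold, Sync, Wait}
AF (AX A[~valid U (valid | busy)]): least fixpoint, start Z0 = {Reset, Hold, Sync, Wait}, add states with every successor in Z. Already a fixed point.
Sat(AF (AX A[~valid U (valid | busy)])) = {Reset, Hold, Sync, Wait}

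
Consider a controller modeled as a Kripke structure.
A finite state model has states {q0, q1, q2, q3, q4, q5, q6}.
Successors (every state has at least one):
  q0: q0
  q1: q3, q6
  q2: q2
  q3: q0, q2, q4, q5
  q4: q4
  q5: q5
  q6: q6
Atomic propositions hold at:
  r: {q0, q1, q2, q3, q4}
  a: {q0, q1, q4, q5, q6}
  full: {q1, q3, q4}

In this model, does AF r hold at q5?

No

AF r: least fixpoint, start Z0 = {q0, q1, q2, q3, q4}, add states with every successor in Z. Already a fixed point.
Sat(AF r) = {q0, q1, q2, q3, q4}
q5 ∉ Sat(AF r) = {q0, q1, q2, q3, q4}, so the formula does not hold at q5.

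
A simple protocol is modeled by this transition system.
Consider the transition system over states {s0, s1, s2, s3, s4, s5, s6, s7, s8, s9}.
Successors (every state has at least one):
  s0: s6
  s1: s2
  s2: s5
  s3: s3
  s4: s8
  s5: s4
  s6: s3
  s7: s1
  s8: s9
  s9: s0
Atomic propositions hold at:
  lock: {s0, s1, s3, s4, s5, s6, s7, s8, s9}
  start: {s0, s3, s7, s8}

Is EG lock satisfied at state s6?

Yes

EG lock: greatest fixpoint, start Z0 = {s0, s1, s3, s4, s5, s6, s7, s8, s9}, keep only states in Sat with some successor in Z. Z1 = {s0, s3, s4, s5, s6, s7, s8, s9}; Z2 = {s0, s3, s4, s5, s6, s8, s9}; fixed.
Sat(EG lock) = {s0, s3, s4, s5, s6, s8, s9}
s6 ∈ Sat(EG lock) = {s0, s3, s4, s5, s6, s8, s9}, so the formula holds at s6.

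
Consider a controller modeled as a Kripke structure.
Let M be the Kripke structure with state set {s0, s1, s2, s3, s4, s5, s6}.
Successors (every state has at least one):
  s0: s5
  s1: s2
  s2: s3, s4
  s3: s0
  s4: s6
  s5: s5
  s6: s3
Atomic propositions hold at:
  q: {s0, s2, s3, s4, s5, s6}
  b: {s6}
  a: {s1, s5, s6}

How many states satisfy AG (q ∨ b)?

6

Sat(q ∨ b) = {s0, s2, s3, s4, s5, s6}
AG (q ∨ b): greatest fixpoint, start Z0 = {s0, s2, s3, s4, s5, s6}, keep only states in Sat with every successor in Z. Already a fixed point.
Sat(AG (q ∨ b)) = {s0, s2, s3, s4, s5, s6}
|Sat(AG (q ∨ b))| = |{s0, s2, s3, s4, s5, s6}| = 6.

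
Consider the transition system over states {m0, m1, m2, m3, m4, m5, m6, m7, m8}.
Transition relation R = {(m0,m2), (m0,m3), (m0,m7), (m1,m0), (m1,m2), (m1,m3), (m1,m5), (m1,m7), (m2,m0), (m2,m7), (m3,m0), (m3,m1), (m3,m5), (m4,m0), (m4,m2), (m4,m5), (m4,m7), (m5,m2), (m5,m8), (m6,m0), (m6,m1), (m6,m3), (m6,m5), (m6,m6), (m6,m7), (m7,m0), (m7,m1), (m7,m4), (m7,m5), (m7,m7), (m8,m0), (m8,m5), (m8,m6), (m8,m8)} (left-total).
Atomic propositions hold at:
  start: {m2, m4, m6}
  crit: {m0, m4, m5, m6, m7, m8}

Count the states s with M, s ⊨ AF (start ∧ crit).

2

Sat(start ∧ crit) = {m4, m6}
AF (start ∧ crit): least fixpoint, start Z0 = {m4, m6}, add states with every successor in Z. Already a fixed point.
Sat(AF (start ∧ crit)) = {m4, m6}
|Sat(AF (start ∧ crit))| = |{m4, m6}| = 2.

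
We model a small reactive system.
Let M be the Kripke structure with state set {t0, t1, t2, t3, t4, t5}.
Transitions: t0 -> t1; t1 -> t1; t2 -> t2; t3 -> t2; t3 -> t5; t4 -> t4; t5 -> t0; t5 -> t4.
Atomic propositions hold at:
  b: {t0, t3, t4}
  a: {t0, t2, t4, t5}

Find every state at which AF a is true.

AF a: least fixpoint, start Z0 = {t0, t2, t4, t5}, add states with every successor in Z. Z1 = {t0, t2, t3, t4, t5}; fixed.
Sat(AF a) = {t0, t2, t3, t4, t5}

{t0, t2, t3, t4, t5}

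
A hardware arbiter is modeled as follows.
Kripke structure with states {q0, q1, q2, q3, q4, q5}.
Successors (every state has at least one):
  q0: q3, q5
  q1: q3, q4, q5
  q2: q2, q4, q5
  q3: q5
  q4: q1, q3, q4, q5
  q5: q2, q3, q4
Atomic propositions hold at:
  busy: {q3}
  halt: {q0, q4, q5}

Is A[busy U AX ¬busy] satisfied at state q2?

Sat(¬busy) = {q0, q1, q2, q4, q5}
Sat(AX ¬busy) = {s : every successor in {q0, q1, q2, q4, q5}} = {q2, q3}
A[busy U AX ¬busy]: least fixpoint, start Z0 = Sat(AX ¬busy) = {q2, q3}, add states in Sat(busy) with every successor in Z. Already a fixed point.
Sat(A[busy U AX ¬busy]) = {q2, q3}
q2 ∈ Sat(A[busy U AX ¬busy]) = {q2, q3}, so the formula holds at q2.

Yes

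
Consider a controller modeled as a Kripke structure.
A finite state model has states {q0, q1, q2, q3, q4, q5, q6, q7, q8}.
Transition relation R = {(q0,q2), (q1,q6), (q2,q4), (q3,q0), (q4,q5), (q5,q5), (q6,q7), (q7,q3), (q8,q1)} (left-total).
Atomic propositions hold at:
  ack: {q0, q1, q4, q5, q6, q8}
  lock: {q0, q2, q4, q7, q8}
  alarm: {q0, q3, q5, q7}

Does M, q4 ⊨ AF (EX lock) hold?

No

Sat(EX lock) = {s : some successor in {q0, q2, q4, q7, q8}} = {q0, q2, q3, q6}
AF (EX lock): least fixpoint, start Z0 = {q0, q2, q3, q6}, add states with every successor in Z. Z1 = {q0, q1, q2, q3, q6, q7}; Z2 = {q0, q1, q2, q3, q6, q7, q8}; fixed.
Sat(AF (EX lock)) = {q0, q1, q2, q3, q6, q7, q8}
q4 ∉ Sat(AF (EX lock)) = {q0, q1, q2, q3, q6, q7, q8}, so the formula does not hold at q4.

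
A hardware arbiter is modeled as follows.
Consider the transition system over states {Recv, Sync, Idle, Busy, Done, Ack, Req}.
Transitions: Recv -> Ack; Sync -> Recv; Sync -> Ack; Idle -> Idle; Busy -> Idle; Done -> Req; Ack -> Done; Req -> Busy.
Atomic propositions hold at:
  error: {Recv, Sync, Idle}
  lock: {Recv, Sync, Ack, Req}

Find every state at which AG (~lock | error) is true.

Sat(~lock) = {Idle, Busy, Done}
Sat(~lock | error) = {Recv, Sync, Idle, Busy, Done}
AG (~lock | error): greatest fixpoint, start Z0 = {Recv, Sync, Idle, Busy, Done}, keep only states in Sat with every successor in Z. Z1 = {Idle, Busy}; fixed.
Sat(AG (~lock | error)) = {Idle, Busy}

{Idle, Busy}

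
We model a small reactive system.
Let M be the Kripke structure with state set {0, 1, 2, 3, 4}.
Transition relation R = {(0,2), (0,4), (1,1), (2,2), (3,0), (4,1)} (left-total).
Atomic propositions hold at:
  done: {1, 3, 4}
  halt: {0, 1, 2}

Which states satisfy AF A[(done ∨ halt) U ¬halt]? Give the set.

{3, 4}

Sat(done ∨ halt) = {0, 1, 2, 3, 4}
Sat(¬halt) = {3, 4}
A[(done ∨ halt) U ¬halt]: least fixpoint, start Z0 = Sat(¬halt) = {3, 4}, add states in Sat(done ∨ halt) with every successor in Z. Already a fixed point.
Sat(A[(done ∨ halt) U ¬halt]) = {3, 4}
AF A[(done ∨ halt) U ¬halt]: least fixpoint, start Z0 = {3, 4}, add states with every successor in Z. Already a fixed point.
Sat(AF A[(done ∨ halt) U ¬halt]) = {3, 4}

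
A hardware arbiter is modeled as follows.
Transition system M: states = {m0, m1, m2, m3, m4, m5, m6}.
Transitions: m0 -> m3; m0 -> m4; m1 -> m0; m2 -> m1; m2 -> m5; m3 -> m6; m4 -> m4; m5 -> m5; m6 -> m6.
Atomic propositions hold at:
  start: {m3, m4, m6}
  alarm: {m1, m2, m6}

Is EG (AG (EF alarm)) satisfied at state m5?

No

EF alarm: least fixpoint, start Z0 = {m1, m2, m6}, add states with some successor in Z. Z1 = {m1, m2, m3, m6}; Z2 = {m0, m1, m2, m3, m6}; fixed.
Sat(EF alarm) = {m0, m1, m2, m3, m6}
AG (EF alarm): greatest fixpoint, start Z0 = {m0, m1, m2, m3, m6}, keep only states in Sat with every successor in Z. Z1 = {m1, m3, m6}; Z2 = {m3, m6}; fixed.
Sat(AG (EF alarm)) = {m3, m6}
EG (AG (EF alarm)): greatest fixpoint, start Z0 = {m3, m6}, keep only states in Sat with some successor in Z. Already a fixed point.
Sat(EG (AG (EF alarm))) = {m3, m6}
m5 ∉ Sat(EG (AG (EF alarm))) = {m3, m6}, so the formula does not hold at m5.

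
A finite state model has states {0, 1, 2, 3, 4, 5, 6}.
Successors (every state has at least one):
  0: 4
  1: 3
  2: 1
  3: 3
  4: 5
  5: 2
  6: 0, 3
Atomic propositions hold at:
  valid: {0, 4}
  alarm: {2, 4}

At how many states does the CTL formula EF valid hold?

EF valid: least fixpoint, start Z0 = {0, 4}, add states with some successor in Z. Z1 = {0, 4, 6}; fixed.
Sat(EF valid) = {0, 4, 6}
|Sat(EF valid)| = |{0, 4, 6}| = 3.

3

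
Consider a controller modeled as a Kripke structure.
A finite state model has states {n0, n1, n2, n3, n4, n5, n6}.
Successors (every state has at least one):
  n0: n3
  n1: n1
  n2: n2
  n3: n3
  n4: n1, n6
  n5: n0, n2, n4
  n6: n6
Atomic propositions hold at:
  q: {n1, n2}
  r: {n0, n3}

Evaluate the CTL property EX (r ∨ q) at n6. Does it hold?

No

Sat(r ∨ q) = {n0, n1, n2, n3}
Sat(EX (r ∨ q)) = {s : some successor in {n0, n1, n2, n3}} = {n0, n1, n2, n3, n4, n5}
n6 ∉ Sat(EX (r ∨ q)) = {n0, n1, n2, n3, n4, n5}, so the formula does not hold at n6.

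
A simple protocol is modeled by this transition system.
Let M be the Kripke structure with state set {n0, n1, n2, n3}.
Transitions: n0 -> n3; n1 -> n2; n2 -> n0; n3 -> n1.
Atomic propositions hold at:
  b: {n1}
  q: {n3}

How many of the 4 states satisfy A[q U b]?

A[q U b]: least fixpoint, start Z0 = Sat(b) = {n1}, add states in Sat(q) with every successor in Z. Z1 = {n1, n3}; fixed.
Sat(A[q U b]) = {n1, n3}
|Sat(A[q U b])| = |{n1, n3}| = 2.

2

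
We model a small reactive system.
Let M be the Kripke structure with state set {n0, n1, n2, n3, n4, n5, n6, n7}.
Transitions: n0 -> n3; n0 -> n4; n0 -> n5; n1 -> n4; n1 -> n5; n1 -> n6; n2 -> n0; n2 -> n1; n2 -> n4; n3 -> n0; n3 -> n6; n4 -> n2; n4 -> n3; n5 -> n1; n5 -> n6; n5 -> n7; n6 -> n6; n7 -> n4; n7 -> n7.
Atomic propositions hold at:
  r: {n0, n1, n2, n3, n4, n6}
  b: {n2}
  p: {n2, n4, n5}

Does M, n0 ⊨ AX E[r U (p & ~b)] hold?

Sat(~b) = {n0, n1, n3, n4, n5, n6, n7}
Sat(p & ~b) = {n4, n5}
E[r U (p & ~b)]: least fixpoint, start Z0 = Sat((p & ~b)) = {n4, n5}, add states in Sat(r) with some successor in Z. Z1 = {n0, n1, n2, n4, n5}; Z2 = {n0, n1, n2, n3, n4, n5}; fixed.
Sat(E[r U (p & ~b)]) = {n0, n1, n2, n3, n4, n5}
Sat(AX E[r U (p & ~b)]) = {s : every successor in {n0, n1, n2, n3, n4, n5}} = {n0, n2, n4}
n0 ∈ Sat(AX E[r U (p & ~b)]) = {n0, n2, n4}, so the formula holds at n0.

Yes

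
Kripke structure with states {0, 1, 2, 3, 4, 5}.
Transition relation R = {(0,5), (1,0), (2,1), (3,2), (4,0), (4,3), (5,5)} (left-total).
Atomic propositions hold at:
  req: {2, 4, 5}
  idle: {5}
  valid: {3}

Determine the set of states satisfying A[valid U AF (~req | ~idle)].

{0, 1, 2, 3, 4}

Sat(~req) = {0, 1, 3}
Sat(~idle) = {0, 1, 2, 3, 4}
Sat(~req | ~idle) = {0, 1, 2, 3, 4}
AF (~req | ~idle): least fixpoint, start Z0 = {0, 1, 2, 3, 4}, add states with every successor in Z. Already a fixed point.
Sat(AF (~req | ~idle)) = {0, 1, 2, 3, 4}
A[valid U AF (~req | ~idle)]: least fixpoint, start Z0 = Sat(AF (~req | ~idle)) = {0, 1, 2, 3, 4}, add states in Sat(valid) with every successor in Z. Already a fixed point.
Sat(A[valid U AF (~req | ~idle)]) = {0, 1, 2, 3, 4}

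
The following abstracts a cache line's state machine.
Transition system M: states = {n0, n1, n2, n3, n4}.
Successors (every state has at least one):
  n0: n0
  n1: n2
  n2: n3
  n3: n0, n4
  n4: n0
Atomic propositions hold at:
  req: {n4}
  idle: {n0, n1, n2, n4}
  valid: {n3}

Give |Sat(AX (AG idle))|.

AG idle: greatest fixpoint, start Z0 = {n0, n1, n2, n4}, keep only states in Sat with every successor in Z. Z1 = {n0, n1, n4}; Z2 = {n0, n4}; fixed.
Sat(AG idle) = {n0, n4}
Sat(AX (AG idle)) = {s : every successor in {n0, n4}} = {n0, n3, n4}
|Sat(AX (AG idle))| = |{n0, n3, n4}| = 3.

3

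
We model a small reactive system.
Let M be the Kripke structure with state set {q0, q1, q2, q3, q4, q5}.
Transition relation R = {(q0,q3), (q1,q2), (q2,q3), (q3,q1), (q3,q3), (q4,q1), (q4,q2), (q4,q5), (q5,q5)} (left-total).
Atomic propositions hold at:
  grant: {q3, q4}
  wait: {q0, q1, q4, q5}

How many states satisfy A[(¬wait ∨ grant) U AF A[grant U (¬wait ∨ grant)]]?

Sat(¬wait) = {q2, q3}
Sat(¬wait ∨ grant) = {q2, q3, q4}
A[grant U (¬wait ∨ grant)]: least fixpoint, start Z0 = Sat((¬wait ∨ grant)) = {q2, q3, q4}, add states in Sat(grant) with every successor in Z. Already a fixed point.
Sat(A[grant U (¬wait ∨ grant)]) = {q2, q3, q4}
AF A[grant U (¬wait ∨ grant)]: least fixpoint, start Z0 = {q2, q3, q4}, add states with every successor in Z. Z1 = {q0, q1, q2, q3, q4}; fixed.
Sat(AF A[grant U (¬wait ∨ grant)]) = {q0, q1, q2, q3, q4}
A[(¬wait ∨ grant) U AF A[grant U (¬wait ∨ grant)]]: least fixpoint, start Z0 = Sat(AF A[grant U (¬wait ∨ grant)]) = {q0, q1, q2, q3, q4}, add states in Sat(¬wait ∨ grant) with every successor in Z. Already a fixed point.
Sat(A[(¬wait ∨ grant) U AF A[grant U (¬wait ∨ grant)]]) = {q0, q1, q2, q3, q4}
|Sat(A[(¬wait ∨ grant) U AF A[grant U (¬wait ∨ grant)]])| = |{q0, q1, q2, q3, q4}| = 5.

5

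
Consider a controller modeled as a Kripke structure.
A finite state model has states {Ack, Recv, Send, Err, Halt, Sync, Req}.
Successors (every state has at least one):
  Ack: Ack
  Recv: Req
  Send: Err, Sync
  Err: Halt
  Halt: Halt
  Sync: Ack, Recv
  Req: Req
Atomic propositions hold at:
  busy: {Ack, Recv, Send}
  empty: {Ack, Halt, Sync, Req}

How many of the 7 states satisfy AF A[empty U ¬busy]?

6

Sat(¬busy) = {Err, Halt, Sync, Req}
A[empty U ¬busy]: least fixpoint, start Z0 = Sat(¬busy) = {Err, Halt, Sync, Req}, add states in Sat(empty) with every successor in Z. Already a fixed point.
Sat(A[empty U ¬busy]) = {Err, Halt, Sync, Req}
AF A[empty U ¬busy]: least fixpoint, start Z0 = {Err, Halt, Sync, Req}, add states with every successor in Z. Z1 = {Recv, Send, Err, Halt, Sync, Req}; fixed.
Sat(AF A[empty U ¬busy]) = {Recv, Send, Err, Halt, Sync, Req}
|Sat(AF A[empty U ¬busy])| = |{Recv, Send, Err, Halt, Sync, Req}| = 6.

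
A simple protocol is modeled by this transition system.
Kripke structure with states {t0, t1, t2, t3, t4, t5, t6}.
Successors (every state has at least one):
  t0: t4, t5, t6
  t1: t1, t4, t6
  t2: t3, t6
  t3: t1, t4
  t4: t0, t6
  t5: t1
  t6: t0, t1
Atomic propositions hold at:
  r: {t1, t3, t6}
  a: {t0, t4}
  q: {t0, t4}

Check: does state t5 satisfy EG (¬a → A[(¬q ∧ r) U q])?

No

Sat(¬a) = {t1, t2, t3, t5, t6}
Sat(¬q) = {t1, t2, t3, t5, t6}
Sat(¬q ∧ r) = {t1, t3, t6}
A[(¬q ∧ r) U q]: least fixpoint, start Z0 = Sat(q) = {t0, t4}, add states in Sat(¬q ∧ r) with every successor in Z. Already a fixed point.
Sat(A[(¬q ∧ r) U q]) = {t0, t4}
Sat(¬a → A[(¬q ∧ r) U q]) = {t0, t4}
EG (¬a → A[(¬q ∧ r) U q]): greatest fixpoint, start Z0 = {t0, t4}, keep only states in Sat with some successor in Z. Already a fixed point.
Sat(EG (¬a → A[(¬q ∧ r) U q])) = {t0, t4}
t5 ∉ Sat(EG (¬a → A[(¬q ∧ r) U q])) = {t0, t4}, so the formula does not hold at t5.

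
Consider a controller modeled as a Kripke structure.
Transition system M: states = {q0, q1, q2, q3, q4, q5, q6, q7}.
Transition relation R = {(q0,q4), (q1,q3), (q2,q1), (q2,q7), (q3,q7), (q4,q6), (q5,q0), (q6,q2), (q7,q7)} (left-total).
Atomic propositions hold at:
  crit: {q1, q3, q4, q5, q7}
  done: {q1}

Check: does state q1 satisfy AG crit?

Yes

AG crit: greatest fixpoint, start Z0 = {q1, q3, q4, q5, q7}, keep only states in Sat with every successor in Z. Z1 = {q1, q3, q7}; fixed.
Sat(AG crit) = {q1, q3, q7}
q1 ∈ Sat(AG crit) = {q1, q3, q7}, so the formula holds at q1.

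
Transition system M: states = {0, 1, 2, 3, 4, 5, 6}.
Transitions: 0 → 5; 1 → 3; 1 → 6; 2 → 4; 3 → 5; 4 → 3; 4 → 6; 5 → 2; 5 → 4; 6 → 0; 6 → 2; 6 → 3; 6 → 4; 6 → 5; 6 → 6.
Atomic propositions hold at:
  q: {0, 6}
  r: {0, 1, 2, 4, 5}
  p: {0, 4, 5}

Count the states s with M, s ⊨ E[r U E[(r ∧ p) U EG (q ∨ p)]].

6

Sat(r ∧ p) = {0, 4, 5}
Sat(q ∨ p) = {0, 4, 5, 6}
EG (q ∨ p): greatest fixpoint, start Z0 = {0, 4, 5, 6}, keep only states in Sat with some successor in Z. Already a fixed point.
Sat(EG (q ∨ p)) = {0, 4, 5, 6}
E[(r ∧ p) U EG (q ∨ p)]: least fixpoint, start Z0 = Sat(EG (q ∨ p)) = {0, 4, 5, 6}, add states in Sat(r ∧ p) with some successor in Z. Already a fixed point.
Sat(E[(r ∧ p) U EG (q ∨ p)]) = {0, 4, 5, 6}
E[r U E[(r ∧ p) U EG (q ∨ p)]]: least fixpoint, start Z0 = Sat(E[(r ∧ p) U EG (q ∨ p)]) = {0, 4, 5, 6}, add states in Sat(r) with some successor in Z. Z1 = {0, 1, 2, 4, 5, 6}; fixed.
Sat(E[r U E[(r ∧ p) U EG (q ∨ p)]]) = {0, 1, 2, 4, 5, 6}
|Sat(E[r U E[(r ∧ p) U EG (q ∨ p)]])| = |{0, 1, 2, 4, 5, 6}| = 6.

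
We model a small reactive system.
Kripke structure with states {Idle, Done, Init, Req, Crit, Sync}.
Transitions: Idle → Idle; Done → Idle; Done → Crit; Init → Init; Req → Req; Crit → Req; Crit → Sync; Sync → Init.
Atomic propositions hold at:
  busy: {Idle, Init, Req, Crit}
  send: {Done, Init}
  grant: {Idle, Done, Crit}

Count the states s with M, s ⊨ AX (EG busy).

EG busy: greatest fixpoint, start Z0 = {Idle, Init, Req, Crit}, keep only states in Sat with some successor in Z. Already a fixed point.
Sat(EG busy) = {Idle, Init, Req, Crit}
Sat(AX (EG busy)) = {s : every successor in {Idle, Init, Req, Crit}} = {Idle, Done, Init, Req, Sync}
|Sat(AX (EG busy))| = |{Idle, Done, Init, Req, Sync}| = 5.

5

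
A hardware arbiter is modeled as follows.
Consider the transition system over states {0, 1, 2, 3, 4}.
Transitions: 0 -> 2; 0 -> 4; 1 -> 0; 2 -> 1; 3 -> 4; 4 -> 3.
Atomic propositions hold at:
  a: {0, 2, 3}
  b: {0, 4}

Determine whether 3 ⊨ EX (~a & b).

Yes

Sat(~a) = {1, 4}
Sat(~a & b) = {4}
Sat(EX (~a & b)) = {s : some successor in {4}} = {0, 3}
3 ∈ Sat(EX (~a & b)) = {0, 3}, so the formula holds at 3.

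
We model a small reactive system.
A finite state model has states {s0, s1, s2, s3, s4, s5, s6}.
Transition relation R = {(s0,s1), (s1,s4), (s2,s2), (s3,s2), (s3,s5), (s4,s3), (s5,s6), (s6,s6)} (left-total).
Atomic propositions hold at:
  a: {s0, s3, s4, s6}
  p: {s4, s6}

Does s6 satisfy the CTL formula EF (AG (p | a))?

Yes

Sat(p | a) = {s0, s3, s4, s6}
AG (p | a): greatest fixpoint, start Z0 = {s0, s3, s4, s6}, keep only states in Sat with every successor in Z. Z1 = {s4, s6}; Z2 = {s6}; fixed.
Sat(AG (p | a)) = {s6}
EF (AG (p | a)): least fixpoint, start Z0 = {s6}, add states with some successor in Z. Z1 = {s5, s6}; Z2 = {s3, s5, s6}; Z3 = {s3, s4, s5, s6}; Z4 = {s1, s3, s4, s5, s6}; Z5 = {s0, s1, s3, s4, s5, s6}; fixed.
Sat(EF (AG (p | a))) = {s0, s1, s3, s4, s5, s6}
s6 ∈ Sat(EF (AG (p | a))) = {s0, s1, s3, s4, s5, s6}, so the formula holds at s6.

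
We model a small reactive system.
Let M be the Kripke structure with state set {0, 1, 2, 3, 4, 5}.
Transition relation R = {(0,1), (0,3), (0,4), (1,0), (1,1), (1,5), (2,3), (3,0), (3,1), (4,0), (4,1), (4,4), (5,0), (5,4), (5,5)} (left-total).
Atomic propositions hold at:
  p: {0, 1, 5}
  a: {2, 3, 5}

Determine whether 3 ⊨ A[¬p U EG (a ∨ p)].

Yes

Sat(¬p) = {2, 3, 4}
Sat(a ∨ p) = {0, 1, 2, 3, 5}
EG (a ∨ p): greatest fixpoint, start Z0 = {0, 1, 2, 3, 5}, keep only states in Sat with some successor in Z. Already a fixed point.
Sat(EG (a ∨ p)) = {0, 1, 2, 3, 5}
A[¬p U EG (a ∨ p)]: least fixpoint, start Z0 = Sat(EG (a ∨ p)) = {0, 1, 2, 3, 5}, add states in Sat(¬p) with every successor in Z. Already a fixed point.
Sat(A[¬p U EG (a ∨ p)]) = {0, 1, 2, 3, 5}
3 ∈ Sat(A[¬p U EG (a ∨ p)]) = {0, 1, 2, 3, 5}, so the formula holds at 3.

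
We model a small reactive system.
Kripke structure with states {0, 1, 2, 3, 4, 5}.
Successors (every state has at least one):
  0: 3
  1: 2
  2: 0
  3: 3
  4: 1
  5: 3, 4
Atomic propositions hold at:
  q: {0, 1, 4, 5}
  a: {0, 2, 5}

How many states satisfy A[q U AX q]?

3

Sat(AX q) = {s : every successor in {0, 1, 4, 5}} = {2, 4}
A[q U AX q]: least fixpoint, start Z0 = Sat(AX q) = {2, 4}, add states in Sat(q) with every successor in Z. Z1 = {1, 2, 4}; fixed.
Sat(A[q U AX q]) = {1, 2, 4}
|Sat(A[q U AX q])| = |{1, 2, 4}| = 3.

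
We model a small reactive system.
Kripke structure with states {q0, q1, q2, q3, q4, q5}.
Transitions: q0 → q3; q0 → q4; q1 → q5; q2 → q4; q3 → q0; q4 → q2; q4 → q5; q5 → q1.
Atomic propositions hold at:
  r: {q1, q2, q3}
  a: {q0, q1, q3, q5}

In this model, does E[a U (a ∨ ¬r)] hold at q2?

Sat(¬r) = {q0, q4, q5}
Sat(a ∨ ¬r) = {q0, q1, q3, q4, q5}
E[a U (a ∨ ¬r)]: least fixpoint, start Z0 = Sat((a ∨ ¬r)) = {q0, q1, q3, q4, q5}, add states in Sat(a) with some successor in Z. Already a fixed point.
Sat(E[a U (a ∨ ¬r)]) = {q0, q1, q3, q4, q5}
q2 ∉ Sat(E[a U (a ∨ ¬r)]) = {q0, q1, q3, q4, q5}, so the formula does not hold at q2.

No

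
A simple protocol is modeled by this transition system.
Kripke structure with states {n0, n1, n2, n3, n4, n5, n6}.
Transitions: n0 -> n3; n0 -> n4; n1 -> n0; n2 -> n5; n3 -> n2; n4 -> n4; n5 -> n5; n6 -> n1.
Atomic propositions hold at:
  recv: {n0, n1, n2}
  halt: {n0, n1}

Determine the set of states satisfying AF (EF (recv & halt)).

Sat(recv & halt) = {n0, n1}
EF (recv & halt): least fixpoint, start Z0 = {n0, n1}, add states with some successor in Z. Z1 = {n0, n1, n6}; fixed.
Sat(EF (recv & halt)) = {n0, n1, n6}
AF (EF (recv & halt)): least fixpoint, start Z0 = {n0, n1, n6}, add states with every successor in Z. Already a fixed point.
Sat(AF (EF (recv & halt))) = {n0, n1, n6}

{n0, n1, n6}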